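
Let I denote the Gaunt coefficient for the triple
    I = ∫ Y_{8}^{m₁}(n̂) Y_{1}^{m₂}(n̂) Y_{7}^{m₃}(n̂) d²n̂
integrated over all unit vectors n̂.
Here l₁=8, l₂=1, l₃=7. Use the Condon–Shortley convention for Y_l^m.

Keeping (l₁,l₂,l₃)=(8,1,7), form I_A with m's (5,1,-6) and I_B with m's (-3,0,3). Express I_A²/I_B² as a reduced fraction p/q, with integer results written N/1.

3/55

Same 8,1,7: normalisation and zero-m 3j drop out of the ratio.
A: Δ: 2! 14! 0! / 17! → 1/2040; sum: t=2:+1/12454041600 = 1/12454041600; 3j²(8 1 7; 5 1 -6) = Δ·Π!·Σ² = 1/680  (sign -1)
B: Δ: 2! 14! 0! / 17! → 1/2040; sum: t=1:−1/87091200 = -1/87091200; 3j²(8 1 7; -3 0 3) = Δ·Π!·Σ² = 11/408  (sign -1)
I_A²/I_B² = (1/680)/(11/408) = 3/55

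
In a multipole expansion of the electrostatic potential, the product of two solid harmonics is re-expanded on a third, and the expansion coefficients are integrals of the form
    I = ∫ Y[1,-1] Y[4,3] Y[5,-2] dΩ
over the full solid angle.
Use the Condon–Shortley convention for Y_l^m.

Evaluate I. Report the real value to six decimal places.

Rules hold: Σm=0, L=10 even, 3≤5≤5.
N = 3·9·11 = 297
Δ = 0!·2!·8!/11! = 1/495
Racah Σ t=0..0: t=0:+1/576 = 1/576
⇒ 3j(1 4 5; 0 0 0)² = 5/99, sgn -1
Racah Σ t=0..0: t=0:+1/10080 = 1/10080
⇒ 3j(1 4 5; -1 3 -2)² = 1/165, sgn -1
4πI² = N·(3j₀)²·(3jₘ)² = 1/11
I = +1·√(0.0909091/4π) = 0.08505478

0.085055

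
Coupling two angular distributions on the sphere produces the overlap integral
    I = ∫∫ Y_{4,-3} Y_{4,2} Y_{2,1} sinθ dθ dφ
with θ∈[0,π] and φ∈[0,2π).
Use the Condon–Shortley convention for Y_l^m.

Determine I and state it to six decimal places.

Rules hold: Σm=0, L=10 even, 0≤2≤8.
N = 9·9·5 = 405
Δ = 6!·2!·2!/11! = 1/13860
Racah Σ t=2..4: t=2:+1/192 t=3:−1/36 t=4:+1/192 = -5/288
⇒ 3j(4 4 2; 0 0 0)² = 20/693, sgn -1
Racah Σ t=5..6: t=5:−1/240 t=6:+1/1440 = -1/288
⇒ 3j(4 4 2; -3 2 1)² = 5/132, sgn +1
4πI² = N·(3j₀)²·(3jₘ)² = 375/847
I = -1·√(0.442739/4π) = -0.18770204

-0.187702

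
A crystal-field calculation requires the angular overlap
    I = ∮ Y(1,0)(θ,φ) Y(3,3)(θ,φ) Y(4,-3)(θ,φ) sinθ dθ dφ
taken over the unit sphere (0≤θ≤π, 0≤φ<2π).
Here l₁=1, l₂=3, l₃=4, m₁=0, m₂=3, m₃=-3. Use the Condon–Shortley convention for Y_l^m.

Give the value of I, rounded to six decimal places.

Rules hold: Σm=0, L=8 even, 2≤4≤4.
N = 3·7·9 = 189
Δ = 0!·2!·6!/9! = 1/252
Racah Σ t=0..0: t=0:+1/36 = 1/36
⇒ 3j(1 3 4; 0 0 0)² = 4/63, sgn +1
Racah Σ t=0..0: t=0:+1/720 = 1/720
⇒ 3j(1 3 4; 0 3 -3)² = 1/36, sgn -1
4πI² = N·(3j₀)²·(3jₘ)² = 1/3
I = -1·√(0.333333/4π) = -0.16286750

-0.162868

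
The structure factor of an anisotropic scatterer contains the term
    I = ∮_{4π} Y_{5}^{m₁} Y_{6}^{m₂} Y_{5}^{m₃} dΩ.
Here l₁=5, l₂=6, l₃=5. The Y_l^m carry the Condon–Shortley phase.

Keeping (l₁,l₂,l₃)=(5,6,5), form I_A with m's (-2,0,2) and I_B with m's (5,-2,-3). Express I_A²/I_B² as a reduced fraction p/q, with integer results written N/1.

Shared (l₁,l₂,l₃)=(5,6,5): N and (l;000)² cancel in I_A²/I_B².
A: Δ = 6!·4!·6!/17! = 1/28588560; Racah Σ t=3..6: t=3:−1/31104 t=4:+1/13824 t=5:−1/57600 t=6:+1/3110400 = 1/43200; ⇒ 3j(5 6 5; -2 0 2)² = 108/12155, sgn -1
B: Δ = 6!·4!·6!/17! = 1/28588560; Racah Σ t=0..0: t=0:+1/829440 = 1/829440; ⇒ 3j(5 6 5; 5 -2 -3)² = 35/2431, sgn +1
I_A²/I_B² = (108/12155)/(35/2431) = 108/175

108/175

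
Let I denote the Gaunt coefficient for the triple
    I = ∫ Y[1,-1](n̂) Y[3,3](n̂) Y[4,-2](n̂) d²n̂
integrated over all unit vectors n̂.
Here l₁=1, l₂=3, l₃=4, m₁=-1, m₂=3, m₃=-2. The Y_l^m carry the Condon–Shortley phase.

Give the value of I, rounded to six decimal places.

m-sum 0 ✓  L=8 even ✓  2≤4≤4 ✓
Π(2lᵢ+1) = 3×7×9 = 189
triangle coeff Δ(1,3,4) = 1/252
Σ_t [0,0]: t=0:+1/36 = 1/36
(3j)²=4/63 [(1 3 4; 0 0 0)], sign=+1
Σ_t [0,0]: t=0:+1/1440 = 1/1440
(3j)²=1/252 [(1 3 4; -1 3 -2)], sign=+1
⇒ 4πI² = 1/21
I = (+1)√(1/21/(4π)) = 0.06155813

0.061558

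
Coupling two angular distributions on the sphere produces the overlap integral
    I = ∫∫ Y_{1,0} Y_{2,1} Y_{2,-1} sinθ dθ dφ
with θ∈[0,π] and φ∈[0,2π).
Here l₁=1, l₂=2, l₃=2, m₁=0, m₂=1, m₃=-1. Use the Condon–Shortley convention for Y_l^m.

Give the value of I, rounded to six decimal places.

l₁+l₂+l₃=5 is odd: 3j(l;000)=0 ⇒ I=0

0.000000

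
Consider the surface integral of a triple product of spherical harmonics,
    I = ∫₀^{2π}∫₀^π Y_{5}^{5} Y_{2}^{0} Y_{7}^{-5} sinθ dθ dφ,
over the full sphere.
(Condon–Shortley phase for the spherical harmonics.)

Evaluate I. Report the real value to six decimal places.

Rules hold: Σm=0, L=14 even, 3≤7≤7.
N = 11·5·15 = 825
Δ = 0!·10!·4!/15! = 1/15015
Racah Σ t=0..0: t=0:+1/57600 = 1/57600
⇒ 3j(5 2 7; 0 0 0)² = 21/715, sgn -1
Racah Σ t=0..0: t=0:+1/14515200 = 1/14515200
⇒ 3j(5 2 7; 5 0 -5)² = 2/455, sgn +1
4πI² = N·(3j₀)²·(3jₘ)² = 18/169
I = -1·√(0.106509/4π) = -0.09206360

-0.092064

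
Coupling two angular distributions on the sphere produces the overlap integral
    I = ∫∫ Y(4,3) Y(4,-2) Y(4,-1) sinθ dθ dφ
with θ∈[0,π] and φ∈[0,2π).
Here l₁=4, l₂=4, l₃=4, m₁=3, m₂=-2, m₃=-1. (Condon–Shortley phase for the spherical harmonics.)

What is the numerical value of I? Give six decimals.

Rules hold: Σm=0, L=12 even, 0≤4≤8.
N = 9·9·9 = 729
Δ = 4!·4!·4!/13! = 1/450450
Racah Σ t=0..4: t=0:+1/13824 t=1:−1/216 t=2:+1/64 t=3:−1/216 t=4:+1/13824 = 5/768
⇒ 3j(4 4 4; 0 0 0)² = 18/1001, sgn +1
Racah Σ t=0..1: t=0:+1/576 t=1:−1/864 = 1/1728
⇒ 3j(4 4 4; 3 -2 -1)² = 5/1287, sgn -1
4πI² = N·(3j₀)²·(3jₘ)² = 7290/143143
I = -1·√(0.0509281/4π) = -0.06366105

-0.063661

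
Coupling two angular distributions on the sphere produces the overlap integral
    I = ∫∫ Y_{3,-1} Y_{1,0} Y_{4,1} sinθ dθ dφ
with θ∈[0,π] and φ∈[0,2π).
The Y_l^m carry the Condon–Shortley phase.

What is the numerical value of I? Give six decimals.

-0.238414

Checks pass: Σm=0; 8 even; l₃=4∈[2,4].
(2·3+1)(2·1+1)(2·4+1) = 189
Δ: 0! 6! 2! / 9! → 1/252
sum: t=0:+1/36 = 1/36
3j²(3 1 4; 0 0 0) = Δ·Π!·Σ² = 4/63  (sign +1)
sum: t=0:+1/48 = 1/48
3j²(3 1 4; -1 0 1) = Δ·Π!·Σ² = 5/84  (sign -1)
combine: 4πI² = 189·4/63·5/84 = 5/7
take √, sign -1: I = -0.23841361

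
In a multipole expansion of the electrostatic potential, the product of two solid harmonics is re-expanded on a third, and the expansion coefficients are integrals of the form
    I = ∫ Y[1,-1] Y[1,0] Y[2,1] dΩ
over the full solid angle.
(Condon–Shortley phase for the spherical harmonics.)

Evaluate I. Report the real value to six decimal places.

Checks pass: Σm=0; 4 even; l₃=2∈[0,2].
(2·1+1)(2·1+1)(2·2+1) = 45
Δ: 0! 2! 2! / 5! → 1/30
sum: t=0:+1/1 = 1/1
3j²(1 1 2; 0 0 0) = Δ·Π!·Σ² = 2/15  (sign +1)
sum: t=0:+1/2 = 1/2
3j²(1 1 2; -1 0 1) = Δ·Π!·Σ² = 1/10  (sign -1)
combine: 4πI² = 45·2/15·1/10 = 3/5
take √, sign -1: I = -0.21850969

-0.218510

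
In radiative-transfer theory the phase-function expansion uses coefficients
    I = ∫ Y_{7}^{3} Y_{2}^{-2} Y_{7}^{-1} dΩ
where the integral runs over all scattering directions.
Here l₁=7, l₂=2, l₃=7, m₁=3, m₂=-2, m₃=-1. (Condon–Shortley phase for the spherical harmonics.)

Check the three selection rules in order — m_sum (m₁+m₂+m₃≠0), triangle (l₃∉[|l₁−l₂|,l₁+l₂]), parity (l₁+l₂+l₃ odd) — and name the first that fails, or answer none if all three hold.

azimuthal sum: 3 − 2 − 1 = 0  ✓
5 ≤ 7 ≤ 9 (triangle on l)  ✓
L = 7 + 2 + 7 = 16 (even)  ✓

none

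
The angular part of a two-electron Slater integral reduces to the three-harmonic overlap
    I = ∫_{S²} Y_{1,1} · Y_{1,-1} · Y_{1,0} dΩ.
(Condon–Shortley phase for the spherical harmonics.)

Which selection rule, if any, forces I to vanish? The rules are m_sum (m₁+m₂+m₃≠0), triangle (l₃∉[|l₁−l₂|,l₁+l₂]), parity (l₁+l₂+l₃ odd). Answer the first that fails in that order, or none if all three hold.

parity

m₁+m₂+m₃ = 1 − 1 + 0 = 0  ✓
triangle: |1−1|=0 ≤ l₃=1 ≤ 1+1=2  ✓
parity: l₁+l₂+l₃ = 3 is odd  ✗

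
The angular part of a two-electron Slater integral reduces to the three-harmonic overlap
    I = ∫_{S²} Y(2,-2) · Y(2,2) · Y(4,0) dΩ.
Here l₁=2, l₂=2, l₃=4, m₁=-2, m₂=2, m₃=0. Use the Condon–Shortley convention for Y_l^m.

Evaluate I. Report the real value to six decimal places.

0.040299

Rules hold: Σm=0, L=8 even, 0≤4≤4.
N = 5·5·9 = 225
Δ = 0!·4!·4!/9! = 1/630
Racah Σ t=0..0: t=0:+1/16 = 1/16
⇒ 3j(2 2 4; 0 0 0)² = 2/35, sgn +1
Racah Σ t=0..0: t=0:+1/576 = 1/576
⇒ 3j(2 2 4; -2 2 0)² = 1/630, sgn +1
4πI² = N·(3j₀)²·(3jₘ)² = 1/49
I = +1·√(0.0204082/4π) = 0.04029926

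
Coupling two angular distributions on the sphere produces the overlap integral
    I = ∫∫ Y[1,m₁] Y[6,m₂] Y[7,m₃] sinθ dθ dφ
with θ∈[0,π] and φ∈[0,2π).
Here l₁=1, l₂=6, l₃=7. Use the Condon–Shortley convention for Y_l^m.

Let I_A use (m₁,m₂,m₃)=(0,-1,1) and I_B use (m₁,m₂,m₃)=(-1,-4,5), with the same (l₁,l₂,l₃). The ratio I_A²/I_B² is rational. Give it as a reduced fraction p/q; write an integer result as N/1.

8/11

l's match ⇒ only the (l;m) 3-j factors differ between A and B.
A: triangle coeff Δ(1,6,7) = 1/1365; Σ_t [0,0]: t=0:+1/604800 = 1/604800; (3j)²=16/455 [(1 6 7; 0 -1 1)], sign=+1
B: triangle coeff Δ(1,6,7) = 1/1365; Σ_t [0,0]: t=0:+1/14515200 = 1/14515200; (3j)²=22/455 [(1 6 7; -1 -4 5)], sign=+1
I_A²/I_B² = (16/455)/(22/455) = 8/11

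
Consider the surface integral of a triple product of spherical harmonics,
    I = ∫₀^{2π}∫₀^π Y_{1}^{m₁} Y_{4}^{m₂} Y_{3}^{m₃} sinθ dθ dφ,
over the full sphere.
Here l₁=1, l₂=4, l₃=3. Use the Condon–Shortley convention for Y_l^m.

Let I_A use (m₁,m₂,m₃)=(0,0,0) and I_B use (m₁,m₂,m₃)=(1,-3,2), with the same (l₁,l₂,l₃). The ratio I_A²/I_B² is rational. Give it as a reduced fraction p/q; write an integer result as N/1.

Shared (l₁,l₂,l₃)=(1,4,3): N and (l;000)² cancel in I_A²/I_B².
A: Δ = 2!·0!·6!/9! = 1/252; Racah Σ t=1..1: t=1:−1/36 = -1/36; ⇒ 3j(1 4 3; 0 0 0)² = 4/63, sgn +1
B: Δ = 2!·0!·6!/9! = 1/252; Racah Σ t=0..0: t=0:+1/240 = 1/240; ⇒ 3j(1 4 3; 1 -3 2)² = 1/12, sgn -1
I_A²/I_B² = (4/63)/(1/12) = 16/21

16/21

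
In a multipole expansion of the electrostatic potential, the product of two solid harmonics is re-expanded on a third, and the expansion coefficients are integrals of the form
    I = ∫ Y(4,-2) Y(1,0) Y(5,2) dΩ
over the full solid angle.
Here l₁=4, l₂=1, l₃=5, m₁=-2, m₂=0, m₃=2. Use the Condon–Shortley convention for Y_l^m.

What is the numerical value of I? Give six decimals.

Checks pass: Σm=0; 10 even; l₃=5∈[3,5].
(2·4+1)(2·1+1)(2·5+1) = 297
Δ: 0! 8! 2! / 11! → 1/495
sum: t=0:+1/576 = 1/576
3j²(4 1 5; 0 0 0) = Δ·Π!·Σ² = 5/99  (sign -1)
sum: t=0:+1/1440 = 1/1440
3j²(4 1 5; -2 0 2) = Δ·Π!·Σ² = 7/165  (sign -1)
combine: 4πI² = 297·5/99·7/165 = 7/11
take √, sign +1: I = 0.22503380

0.225034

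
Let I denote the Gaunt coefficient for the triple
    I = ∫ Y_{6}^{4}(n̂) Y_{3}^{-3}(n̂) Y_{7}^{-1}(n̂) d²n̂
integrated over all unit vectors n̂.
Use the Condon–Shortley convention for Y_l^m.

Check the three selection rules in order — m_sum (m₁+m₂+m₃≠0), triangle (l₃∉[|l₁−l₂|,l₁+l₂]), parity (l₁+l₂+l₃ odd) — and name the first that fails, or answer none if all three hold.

none

m₁+m₂+m₃ = 4 − 3 − 1 = 0  ✓
triangle: |6−3|=3 ≤ l₃=7 ≤ 6+3=9  ✓
parity: l₁+l₂+l₃ = 16 is even  ✓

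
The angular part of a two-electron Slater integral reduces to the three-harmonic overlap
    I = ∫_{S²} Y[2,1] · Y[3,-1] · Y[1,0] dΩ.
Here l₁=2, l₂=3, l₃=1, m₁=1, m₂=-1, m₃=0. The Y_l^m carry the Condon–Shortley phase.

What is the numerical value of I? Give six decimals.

m-sum 0 ✓  L=6 even ✓  1≤1≤5 ✓
Π(2lᵢ+1) = 5×7×3 = 105
triangle coeff Δ(2,3,1) = 1/105
Σ_t [2,2]: t=2:+1/4 = 1/4
(3j)²=3/35 [(2 3 1; 0 0 0)], sign=-1
Σ_t [1,1]: t=1:−1/6 = -1/6
(3j)²=8/105 [(2 3 1; 1 -1 0)], sign=+1
⇒ 4πI² = 24/35
I = (-1)√(24/35/(4π)) = -0.23359668

-0.233597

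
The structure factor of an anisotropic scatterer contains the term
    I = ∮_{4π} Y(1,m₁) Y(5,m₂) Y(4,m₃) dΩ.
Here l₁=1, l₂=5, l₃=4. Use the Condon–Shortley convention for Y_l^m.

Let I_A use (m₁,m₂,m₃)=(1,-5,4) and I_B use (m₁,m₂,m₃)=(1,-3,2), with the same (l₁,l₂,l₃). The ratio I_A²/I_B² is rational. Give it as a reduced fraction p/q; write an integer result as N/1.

Same 1,5,4: normalisation and zero-m 3j drop out of the ratio.
A: Δ: 2! 0! 8! / 11! → 1/495; sum: t=0:+1/80640 = 1/80640; 3j²(1 5 4; 1 -5 4) = Δ·Π!·Σ² = 1/11  (sign +1)
B: Δ: 2! 0! 8! / 11! → 1/495; sum: t=0:+1/2880 = 1/2880; 3j²(1 5 4; 1 -3 2) = Δ·Π!·Σ² = 28/495  (sign +1)
I_A²/I_B² = (1/11)/(28/495) = 45/28

45/28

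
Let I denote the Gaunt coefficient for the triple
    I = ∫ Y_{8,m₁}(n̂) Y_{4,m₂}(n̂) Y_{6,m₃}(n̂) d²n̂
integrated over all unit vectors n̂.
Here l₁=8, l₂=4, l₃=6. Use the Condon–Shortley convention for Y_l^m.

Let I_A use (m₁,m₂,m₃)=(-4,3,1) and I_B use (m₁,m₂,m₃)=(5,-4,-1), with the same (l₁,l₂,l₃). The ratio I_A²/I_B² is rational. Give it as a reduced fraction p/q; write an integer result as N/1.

l's match ⇒ only the (l;m) 3-j factors differ between A and B.
A: triangle coeff Δ(8,4,6) = 1/23279256; Σ_t [5,6]: t=5:−1/7257600 t=6:+1/12441600 = -1/17418240; (3j)²=125/25194 [(8 4 6; -4 3 1)], sign=+1
B: triangle coeff Δ(8,4,6) = 1/23279256; Σ_t [0,0]: t=0:+1/43545600 = 1/43545600; (3j)²=20/969 [(8 4 6; 5 -4 -1)], sign=-1
I_A²/I_B² = (125/25194)/(20/969) = 25/104

25/104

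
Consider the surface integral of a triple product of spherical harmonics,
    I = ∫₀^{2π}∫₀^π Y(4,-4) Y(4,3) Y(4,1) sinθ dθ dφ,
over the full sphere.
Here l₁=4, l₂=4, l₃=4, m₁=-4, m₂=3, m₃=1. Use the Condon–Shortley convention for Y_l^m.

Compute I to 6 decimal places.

Checks pass: Σm=0; 12 even; l₃=4∈[0,8].
(2·4+1)(2·4+1)(2·4+1) = 729
Δ: 4! 4! 4! / 13! → 1/450450
sum: t=0:+1/13824 t=1:−1/216 t=2:+1/64 t=3:−1/216 t=4:+1/13824 = 5/768
3j²(4 4 4; 0 0 0) = Δ·Π!·Σ² = 18/1001  (sign +1)
sum: t=4:+1/3456 = 1/3456
3j²(4 4 4; -4 3 1) = Δ·Π!·Σ² = 35/1287  (sign -1)
combine: 4πI² = 729·18/1001·35/1287 = 7290/20449
take √, sign -1: I = -0.16843130

-0.168431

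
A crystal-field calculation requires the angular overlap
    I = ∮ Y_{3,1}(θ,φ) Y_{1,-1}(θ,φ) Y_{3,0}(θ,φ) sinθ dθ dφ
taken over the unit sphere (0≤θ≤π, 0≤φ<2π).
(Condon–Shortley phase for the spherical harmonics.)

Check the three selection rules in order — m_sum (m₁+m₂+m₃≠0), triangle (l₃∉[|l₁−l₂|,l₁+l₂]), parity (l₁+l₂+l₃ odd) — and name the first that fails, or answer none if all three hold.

parity

Σmᵢ = 0  ✓
l₃∈[|l₁−l₂|,l₁+l₂]=[2,4], have l₃=3  ✓
Σlᵢ = 7 ⇒ odd  ✗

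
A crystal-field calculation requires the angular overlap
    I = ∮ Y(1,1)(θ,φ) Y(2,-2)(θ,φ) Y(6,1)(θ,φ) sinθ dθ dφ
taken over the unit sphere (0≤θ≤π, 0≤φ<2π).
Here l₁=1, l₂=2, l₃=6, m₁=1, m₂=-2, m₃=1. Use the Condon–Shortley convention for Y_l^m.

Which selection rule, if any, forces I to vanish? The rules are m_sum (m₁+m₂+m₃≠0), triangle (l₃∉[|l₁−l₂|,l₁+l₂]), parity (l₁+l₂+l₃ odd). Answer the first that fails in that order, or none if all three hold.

azimuthal sum: 1 − 2 + 1 = 0  ✓
1 ≤ 6 ≤ 3 (triangle on l)  ✗
L = 1 + 2 + 6 = 9 (odd)

triangle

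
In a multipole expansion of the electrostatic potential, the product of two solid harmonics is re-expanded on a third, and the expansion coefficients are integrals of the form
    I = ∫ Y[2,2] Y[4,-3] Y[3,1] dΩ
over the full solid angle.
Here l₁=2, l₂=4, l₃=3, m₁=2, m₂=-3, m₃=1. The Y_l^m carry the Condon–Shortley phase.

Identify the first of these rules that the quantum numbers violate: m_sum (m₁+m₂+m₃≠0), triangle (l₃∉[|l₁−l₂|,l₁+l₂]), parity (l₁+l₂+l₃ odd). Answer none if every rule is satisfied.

parity

azimuthal sum: 2 − 3 + 1 = 0  ✓
2 ≤ 3 ≤ 6 (triangle on l)  ✓
L = 2 + 4 + 3 = 9 (odd)  ✗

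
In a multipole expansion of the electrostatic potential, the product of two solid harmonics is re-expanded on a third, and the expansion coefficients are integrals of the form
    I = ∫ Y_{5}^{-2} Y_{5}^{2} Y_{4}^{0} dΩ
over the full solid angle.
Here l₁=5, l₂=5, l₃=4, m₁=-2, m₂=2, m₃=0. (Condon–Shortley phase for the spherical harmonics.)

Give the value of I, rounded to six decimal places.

-0.021700

Checks pass: Σm=0; 14 even; l₃=4∈[0,10].
(2·5+1)(2·5+1)(2·4+1) = 1089
Δ: 6! 4! 4! / 15! → 1/3153150
sum: t=1:−1/69120 t=2:+1/1728 t=3:−1/576 t=4:+1/1728 t=5:−1/69120 = -7/11520
3j²(5 5 4; 0 0 0) = Δ·Π!·Σ² = 2/143  (sign -1)
sum: t=3:−1/20736 t=4:+1/1728 t=5:−1/1920 t=6:+1/25920 = 1/20736
3j²(5 5 4; -2 2 0) = Δ·Π!·Σ² = 1/2574  (sign +1)
combine: 4πI² = 1089·2/143·1/2574 = 1/169
take √, sign -1: I = -0.02169960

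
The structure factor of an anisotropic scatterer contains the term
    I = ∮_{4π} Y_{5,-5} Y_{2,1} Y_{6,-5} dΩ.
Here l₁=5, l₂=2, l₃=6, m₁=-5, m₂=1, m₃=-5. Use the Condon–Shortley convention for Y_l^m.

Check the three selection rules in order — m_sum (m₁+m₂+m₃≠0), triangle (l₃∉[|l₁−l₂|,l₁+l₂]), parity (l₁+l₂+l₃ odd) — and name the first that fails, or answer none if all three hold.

m_sum

Σmᵢ = -9  ✗
l₃∈[|l₁−l₂|,l₁+l₂]=[3,7], have l₃=6
Σlᵢ = 13 ⇒ odd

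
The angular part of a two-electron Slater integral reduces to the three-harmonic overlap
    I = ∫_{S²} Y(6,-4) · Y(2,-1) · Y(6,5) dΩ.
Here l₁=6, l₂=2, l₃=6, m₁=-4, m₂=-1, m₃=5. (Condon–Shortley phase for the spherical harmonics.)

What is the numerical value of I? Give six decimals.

m-sum 0 ✓  L=14 even ✓  4≤6≤8 ✓
Π(2lᵢ+1) = 13×5×13 = 845
triangle coeff Δ(6,2,6) = 1/90090
Σ_t [0,2]: t=0:+1/69120 t=1:−1/14400 t=2:+1/69120 = -7/172800
(3j)²=14/715 [(6 2 6; 0 0 0)], sign=-1
Σ_t [0,1]: t=0:+1/7257600 t=1:−1/725760 = -1/806400
(3j)²=27/910 [(6 2 6; -4 -1 5)], sign=+1
⇒ 4πI² = 27/55
I = (-1)√(27/55/(4π)) = -0.19764945

-0.197649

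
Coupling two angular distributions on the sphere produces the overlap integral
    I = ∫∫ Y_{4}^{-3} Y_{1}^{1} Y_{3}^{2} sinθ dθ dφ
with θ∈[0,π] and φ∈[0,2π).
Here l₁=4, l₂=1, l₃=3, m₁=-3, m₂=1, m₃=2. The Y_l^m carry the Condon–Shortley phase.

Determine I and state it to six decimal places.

-0.282095

Rules hold: Σm=0, L=8 even, 3≤3≤5.
N = 9·3·7 = 189
Δ = 2!·6!·0!/9! = 1/252
Racah Σ t=1..1: t=1:−1/36 = -1/36
⇒ 3j(4 1 3; 0 0 0)² = 4/63, sgn +1
Racah Σ t=2..2: t=2:+1/240 = 1/240
⇒ 3j(4 1 3; -3 1 2)² = 1/12, sgn -1
4πI² = N·(3j₀)²·(3jₘ)² = 1/1
I = -1·√(1/4π) = -0.28209479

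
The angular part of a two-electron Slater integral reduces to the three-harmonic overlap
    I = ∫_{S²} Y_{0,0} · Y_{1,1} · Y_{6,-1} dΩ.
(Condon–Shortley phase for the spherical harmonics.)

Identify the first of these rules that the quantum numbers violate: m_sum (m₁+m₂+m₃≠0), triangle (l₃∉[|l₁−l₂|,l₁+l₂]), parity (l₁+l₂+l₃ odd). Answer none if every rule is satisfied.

azimuthal sum: 0 + 1 − 1 = 0  ✓
1 ≤ 6 ≤ 1 (triangle on l)  ✗
L = 0 + 1 + 6 = 7 (odd)

triangle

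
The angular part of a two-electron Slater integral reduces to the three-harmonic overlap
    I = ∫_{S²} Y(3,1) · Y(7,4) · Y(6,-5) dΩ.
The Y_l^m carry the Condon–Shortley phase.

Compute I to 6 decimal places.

Rules hold: Σm=0, L=16 even, 4≤6≤10.
N = 7·15·13 = 1365
Δ = 4!·2!·10!/17! = 1/2042040
Racah Σ t=1..3: t=1:−1/207360 t=2:+1/57600 t=3:−1/207360 = 1/129600
⇒ 3j(3 7 6; 0 0 0)² = 168/12155, sgn +1
Racah Σ t=1..2: t=1:−1/21772800 t=2:+1/2903040 = 13/43545600
⇒ 3j(3 7 6; 1 4 -5)² = 143/7140, sgn -1
4πI² = N·(3j₀)²·(3jₘ)² = 546/1445
I = -1·√(0.377855/4π) = -0.17340334

-0.173403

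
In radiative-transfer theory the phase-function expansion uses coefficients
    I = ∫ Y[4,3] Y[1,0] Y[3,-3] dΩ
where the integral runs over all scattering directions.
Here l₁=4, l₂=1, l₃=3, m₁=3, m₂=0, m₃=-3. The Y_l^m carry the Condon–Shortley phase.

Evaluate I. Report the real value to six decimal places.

Checks pass: Σm=0; 8 even; l₃=3∈[3,5].
(2·4+1)(2·1+1)(2·3+1) = 189
Δ: 2! 6! 0! / 9! → 1/252
sum: t=1:−1/36 = -1/36
3j²(4 1 3; 0 0 0) = Δ·Π!·Σ² = 4/63  (sign +1)
sum: t=1:−1/720 = -1/720
3j²(4 1 3; 3 0 -3) = Δ·Π!·Σ² = 1/36  (sign -1)
combine: 4πI² = 189·4/63·1/36 = 1/3
take √, sign -1: I = -0.16286750

-0.162868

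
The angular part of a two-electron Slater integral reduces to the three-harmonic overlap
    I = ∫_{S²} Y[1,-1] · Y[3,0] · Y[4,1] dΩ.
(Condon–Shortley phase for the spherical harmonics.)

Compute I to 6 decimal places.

m-sum 0 ✓  L=8 even ✓  2≤4≤4 ✓
Π(2lᵢ+1) = 3×7×9 = 189
triangle coeff Δ(1,3,4) = 1/252
Σ_t [0,0]: t=0:+1/36 = 1/36
(3j)²=4/63 [(1 3 4; 0 0 0)], sign=+1
Σ_t [0,0]: t=0:+1/72 = 1/72
(3j)²=5/126 [(1 3 4; -1 0 1)], sign=-1
⇒ 4πI² = 10/21
I = (-1)√(10/21/(4π)) = -0.19466390

-0.194664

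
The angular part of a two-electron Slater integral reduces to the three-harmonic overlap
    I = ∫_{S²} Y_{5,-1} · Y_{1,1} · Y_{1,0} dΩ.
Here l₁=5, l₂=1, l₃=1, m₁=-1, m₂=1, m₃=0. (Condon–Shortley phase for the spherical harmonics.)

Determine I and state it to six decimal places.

l₃=1 ∉ [4,6] — triangle fails ⇒ I = 0

0.000000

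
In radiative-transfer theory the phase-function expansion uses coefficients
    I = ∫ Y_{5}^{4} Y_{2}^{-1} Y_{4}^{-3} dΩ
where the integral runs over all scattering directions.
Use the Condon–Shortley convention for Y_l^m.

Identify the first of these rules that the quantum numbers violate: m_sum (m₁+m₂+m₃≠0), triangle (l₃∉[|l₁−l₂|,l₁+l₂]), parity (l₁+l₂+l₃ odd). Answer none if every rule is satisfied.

parity

azimuthal sum: 4 − 1 − 3 = 0  ✓
3 ≤ 4 ≤ 7 (triangle on l)  ✓
L = 5 + 2 + 4 = 11 (odd)  ✗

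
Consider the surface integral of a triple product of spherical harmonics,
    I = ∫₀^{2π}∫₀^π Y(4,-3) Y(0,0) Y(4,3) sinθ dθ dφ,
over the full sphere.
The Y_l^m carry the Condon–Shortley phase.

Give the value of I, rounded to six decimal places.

m-sum 0 ✓  L=8 even ✓  4≤4≤4 ✓
Π(2lᵢ+1) = 9×1×9 = 81
triangle coeff Δ(4,0,4) = 1/9
Σ_t [0,0]: t=0:+1/576 = 1/576
(3j)²=1/9 [(4 0 4; 0 0 0)], sign=+1
Σ_t [0,0]: t=0:+1/5040 = 1/5040
(3j)²=1/9 [(4 0 4; -3 0 3)], sign=-1
⇒ 4πI² = 1/1
I = (-1)√(1/1/(4π)) = -0.28209479

-0.282095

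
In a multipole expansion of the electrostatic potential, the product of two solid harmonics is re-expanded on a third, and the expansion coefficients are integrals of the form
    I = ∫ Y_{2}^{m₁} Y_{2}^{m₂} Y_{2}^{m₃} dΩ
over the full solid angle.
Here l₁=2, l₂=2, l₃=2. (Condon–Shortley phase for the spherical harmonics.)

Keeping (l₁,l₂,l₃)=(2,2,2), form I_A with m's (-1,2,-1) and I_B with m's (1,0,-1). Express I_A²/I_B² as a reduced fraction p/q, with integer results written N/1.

l's match ⇒ only the (l;m) 3-j factors differ between A and B.
A: triangle coeff Δ(2,2,2) = 1/630; Σ_t [2,2]: t=2:+1/4 = 1/4; (3j)²=3/35 [(2 2 2; -1 2 -1)], sign=-1
B: triangle coeff Δ(2,2,2) = 1/630; Σ_t [0,1]: t=0:+1/4 t=1:−1/2 = -1/4; (3j)²=1/70 [(2 2 2; 1 0 -1)], sign=+1
I_A²/I_B² = (3/35)/(1/70) = 6/1

6/1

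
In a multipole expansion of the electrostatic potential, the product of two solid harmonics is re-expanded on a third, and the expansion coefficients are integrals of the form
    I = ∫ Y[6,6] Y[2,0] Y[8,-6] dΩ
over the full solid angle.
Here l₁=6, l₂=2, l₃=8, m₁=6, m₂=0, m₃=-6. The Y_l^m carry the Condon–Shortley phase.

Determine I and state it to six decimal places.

m-sum 0 ✓  L=16 even ✓  4≤8≤8 ✓
Π(2lᵢ+1) = 13×5×17 = 1105
triangle coeff Δ(6,2,8) = 1/30940
Σ_t [0,0]: t=0:+1/2073600 = 1/2073600
(3j)²=28/1105 [(6 2 8; 0 0 0)], sign=+1
Σ_t [0,0]: t=0:+1/1916006400 = 1/1916006400
(3j)²=1/340 [(6 2 8; 6 0 -6)], sign=+1
⇒ 4πI² = 7/85
I = (+1)√(7/85/(4π)) = 0.08095331

0.080953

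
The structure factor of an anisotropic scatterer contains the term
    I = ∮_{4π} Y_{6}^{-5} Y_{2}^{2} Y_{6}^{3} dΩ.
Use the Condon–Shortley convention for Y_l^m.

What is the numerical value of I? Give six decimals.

0.120286

m-sum 0 ✓  L=14 even ✓  4≤6≤8 ✓
Π(2lᵢ+1) = 13×5×13 = 845
triangle coeff Δ(6,2,6) = 1/90090
Σ_t [0,2]: t=0:+1/69120 t=1:−1/14400 t=2:+1/69120 = -7/172800
(3j)²=14/715 [(6 2 6; 0 0 0)], sign=-1
Σ_t [2,2]: t=2:+1/1451520 = 1/1451520
(3j)²=1/91 [(6 2 6; -5 2 3)], sign=-1
⇒ 4πI² = 2/11
I = (+1)√(2/11/(4π)) = 0.12028562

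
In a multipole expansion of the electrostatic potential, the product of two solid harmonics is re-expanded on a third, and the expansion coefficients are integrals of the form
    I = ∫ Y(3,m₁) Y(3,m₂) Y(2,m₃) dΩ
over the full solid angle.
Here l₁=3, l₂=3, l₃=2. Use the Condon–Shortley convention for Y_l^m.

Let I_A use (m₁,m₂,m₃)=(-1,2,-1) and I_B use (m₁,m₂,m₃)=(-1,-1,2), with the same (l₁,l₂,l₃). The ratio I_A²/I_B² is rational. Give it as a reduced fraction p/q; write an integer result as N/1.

5/8

Same 3,3,2: normalisation and zero-m 3j drop out of the ratio.
A: Δ: 4! 2! 2! / 9! → 1/3780; sum: t=3:−1/12 t=4:+1/48 = -1/16; 3j²(3 3 2; -1 2 -1) = Δ·Π!·Σ² = 1/28  (sign +1)
B: Δ: 4! 2! 2! / 9! → 1/3780; sum: t=2:+1/16 = 1/16; 3j²(3 3 2; -1 -1 2) = Δ·Π!·Σ² = 2/35  (sign +1)
I_A²/I_B² = (1/28)/(2/35) = 5/8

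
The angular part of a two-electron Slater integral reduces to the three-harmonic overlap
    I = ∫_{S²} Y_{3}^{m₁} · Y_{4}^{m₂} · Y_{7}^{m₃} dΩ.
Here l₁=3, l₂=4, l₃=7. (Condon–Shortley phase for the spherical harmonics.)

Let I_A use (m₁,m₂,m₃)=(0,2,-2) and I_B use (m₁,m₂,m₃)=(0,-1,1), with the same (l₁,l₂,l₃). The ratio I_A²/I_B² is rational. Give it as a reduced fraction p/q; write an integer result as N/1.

3/4

l's match ⇒ only the (l;m) 3-j factors differ between A and B.
A: triangle coeff Δ(3,4,7) = 1/45045; Σ_t [0,0]: t=0:+1/51840 = 1/51840; (3j)²=8/429 [(3 4 7; 0 2 -2)], sign=-1
B: triangle coeff Δ(3,4,7) = 1/45045; Σ_t [0,0]: t=0:+1/25920 = 1/25920; (3j)²=32/1287 [(3 4 7; 0 -1 1)], sign=+1
I_A²/I_B² = (8/429)/(32/1287) = 3/4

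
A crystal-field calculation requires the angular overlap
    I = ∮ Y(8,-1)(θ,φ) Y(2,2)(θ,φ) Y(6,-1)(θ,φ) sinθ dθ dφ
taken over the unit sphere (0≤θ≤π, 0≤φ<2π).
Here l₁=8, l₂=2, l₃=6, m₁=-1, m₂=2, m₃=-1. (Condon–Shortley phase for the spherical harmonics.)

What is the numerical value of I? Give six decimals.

Checks pass: Σm=0; 16 even; l₃=6∈[6,10].
(2·8+1)(2·2+1)(2·6+1) = 1105
Δ: 4! 12! 0! / 17! → 1/30940
sum: t=2:+1/2073600 = 1/2073600
3j²(8 2 6; 0 0 0) = Δ·Π!·Σ² = 28/1105  (sign +1)
sum: t=4:+1/14515200 = 1/14515200
3j²(8 2 6; -1 2 -1) = Δ·Π!·Σ² = 9/2210  (sign -1)
combine: 4πI² = 1105·28/1105·9/2210 = 126/1105
take √, sign -1: I = -0.09525750

-0.095258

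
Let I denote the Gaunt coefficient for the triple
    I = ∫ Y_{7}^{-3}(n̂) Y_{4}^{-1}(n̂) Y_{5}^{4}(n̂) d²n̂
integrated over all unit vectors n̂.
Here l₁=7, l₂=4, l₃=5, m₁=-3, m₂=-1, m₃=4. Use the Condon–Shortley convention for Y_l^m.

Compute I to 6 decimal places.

0.167813

Rules hold: Σm=0, L=16 even, 3≤5≤11.
N = 15·9·11 = 1485
Δ = 6!·8!·2!/17! = 1/6126120
Racah Σ t=2..4: t=2:+1/69120 t=3:−1/20736 t=4:+1/69120 = -1/51840
⇒ 3j(7 4 5; 0 0 0)² = 280/21879, sgn +1
Racah Σ t=2..3: t=2:+1/1935360 t=3:−1/362880 = -13/5806080
⇒ 3j(7 4 5; -3 -1 4)² = 195/10472, sgn +1
4πI² = N·(3j₀)²·(3jₘ)² = 1125/3179
I = +1·√(0.353885/4π) = 0.16781318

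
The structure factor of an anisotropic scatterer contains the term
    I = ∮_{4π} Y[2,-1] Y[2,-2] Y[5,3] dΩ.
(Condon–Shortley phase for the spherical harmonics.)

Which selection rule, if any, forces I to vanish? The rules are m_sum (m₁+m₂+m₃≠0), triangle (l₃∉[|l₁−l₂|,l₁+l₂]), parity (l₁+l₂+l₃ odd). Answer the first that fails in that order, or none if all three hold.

m₁+m₂+m₃ = -1 − 2 + 3 = 0  ✓
triangle: |2−2|=0 ≤ l₃=5 ≤ 2+2=4  ✗
parity: l₁+l₂+l₃ = 9 is odd

triangle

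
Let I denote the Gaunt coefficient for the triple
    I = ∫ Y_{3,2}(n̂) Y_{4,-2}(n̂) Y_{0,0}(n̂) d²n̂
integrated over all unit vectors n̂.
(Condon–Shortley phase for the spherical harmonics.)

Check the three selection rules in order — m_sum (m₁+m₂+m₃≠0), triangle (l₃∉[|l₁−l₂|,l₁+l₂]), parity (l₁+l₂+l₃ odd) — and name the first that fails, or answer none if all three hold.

m₁+m₂+m₃ = 2 − 2 + 0 = 0  ✓
triangle: |3−4|=1 ≤ l₃=0 ≤ 3+4=7  ✗
parity: l₁+l₂+l₃ = 7 is odd

triangle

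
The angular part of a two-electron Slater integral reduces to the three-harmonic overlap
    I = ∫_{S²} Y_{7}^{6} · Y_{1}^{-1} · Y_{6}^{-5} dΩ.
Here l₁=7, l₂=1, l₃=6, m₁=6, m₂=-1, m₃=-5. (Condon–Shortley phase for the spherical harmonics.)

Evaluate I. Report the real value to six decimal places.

0.309019

Checks pass: Σm=0; 14 even; l₃=6∈[6,8].
(2·7+1)(2·1+1)(2·6+1) = 585
Δ: 2! 12! 0! / 15! → 1/1365
sum: t=1:−1/518400 = -1/518400
3j²(7 1 6; 0 0 0) = Δ·Π!·Σ² = 7/195  (sign -1)
sum: t=0:+1/79833600 = 1/79833600
3j²(7 1 6; 6 -1 -5) = Δ·Π!·Σ² = 2/35  (sign -1)
combine: 4πI² = 585·7/195·2/35 = 6/5
take √, sign +1: I = 0.30901936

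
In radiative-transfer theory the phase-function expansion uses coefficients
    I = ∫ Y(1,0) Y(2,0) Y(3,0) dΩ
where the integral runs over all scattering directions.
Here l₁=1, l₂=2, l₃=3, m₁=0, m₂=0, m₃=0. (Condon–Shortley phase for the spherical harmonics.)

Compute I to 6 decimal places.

0.247767

Checks pass: Σm=0; 6 even; l₃=3∈[1,3].
(2·1+1)(2·2+1)(2·3+1) = 105
Δ: 0! 2! 4! / 7! → 1/105
sum: t=0:+1/4 = 1/4
3j²(1 2 3; 0 0 0) = Δ·Π!·Σ² = 3/35  (sign -1)
(m-triple is (0,0,0) — same symbol as above.)
combine: 4πI² = 105·3/35·3/35 = 27/35
take √, sign +1: I = 0.24776670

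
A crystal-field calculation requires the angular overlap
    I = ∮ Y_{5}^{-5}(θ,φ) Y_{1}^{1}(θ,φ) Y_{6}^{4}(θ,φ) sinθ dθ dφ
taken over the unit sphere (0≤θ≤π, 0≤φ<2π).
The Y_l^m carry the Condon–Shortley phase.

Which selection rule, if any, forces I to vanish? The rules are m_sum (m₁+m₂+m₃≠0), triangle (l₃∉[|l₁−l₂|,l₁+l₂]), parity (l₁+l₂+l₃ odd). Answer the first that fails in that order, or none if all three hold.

Σmᵢ = 0  ✓
l₃∈[|l₁−l₂|,l₁+l₂]=[4,6], have l₃=6  ✓
Σlᵢ = 12 ⇒ even  ✓

none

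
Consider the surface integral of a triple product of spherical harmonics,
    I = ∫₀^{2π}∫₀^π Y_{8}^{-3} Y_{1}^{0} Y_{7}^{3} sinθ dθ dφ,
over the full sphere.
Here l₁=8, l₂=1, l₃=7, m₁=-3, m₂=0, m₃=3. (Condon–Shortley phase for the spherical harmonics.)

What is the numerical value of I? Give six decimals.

-0.226917

Rules hold: Σm=0, L=16 even, 7≤7≤9.
N = 17·3·15 = 765
Δ = 2!·14!·0!/17! = 1/2040
Racah Σ t=1..1: t=1:−1/25401600 = -1/25401600
⇒ 3j(8 1 7; 0 0 0)² = 8/255, sgn +1
Racah Σ t=1..1: t=1:−1/87091200 = -1/87091200
⇒ 3j(8 1 7; -3 0 3)² = 11/408, sgn -1
4πI² = N·(3j₀)²·(3jₘ)² = 11/17
I = -1·√(0.647059/4π) = -0.22691696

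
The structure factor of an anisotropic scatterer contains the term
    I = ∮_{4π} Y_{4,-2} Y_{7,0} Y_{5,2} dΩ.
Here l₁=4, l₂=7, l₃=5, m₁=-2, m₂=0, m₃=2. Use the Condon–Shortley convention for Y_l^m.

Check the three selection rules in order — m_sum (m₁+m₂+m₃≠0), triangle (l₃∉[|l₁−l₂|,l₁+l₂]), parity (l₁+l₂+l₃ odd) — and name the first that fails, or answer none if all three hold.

azimuthal sum: -2 + 0 + 2 = 0  ✓
3 ≤ 5 ≤ 11 (triangle on l)  ✓
L = 4 + 7 + 5 = 16 (even)  ✓

none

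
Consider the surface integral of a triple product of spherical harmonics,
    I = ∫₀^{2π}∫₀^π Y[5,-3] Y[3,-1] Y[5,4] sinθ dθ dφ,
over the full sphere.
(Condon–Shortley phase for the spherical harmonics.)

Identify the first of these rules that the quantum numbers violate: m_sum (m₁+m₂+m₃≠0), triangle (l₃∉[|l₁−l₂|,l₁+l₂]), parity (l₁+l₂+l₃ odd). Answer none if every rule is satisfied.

m₁+m₂+m₃ = -3 − 1 + 4 = 0  ✓
triangle: |5−3|=2 ≤ l₃=5 ≤ 5+3=8  ✓
parity: l₁+l₂+l₃ = 13 is odd  ✗

parity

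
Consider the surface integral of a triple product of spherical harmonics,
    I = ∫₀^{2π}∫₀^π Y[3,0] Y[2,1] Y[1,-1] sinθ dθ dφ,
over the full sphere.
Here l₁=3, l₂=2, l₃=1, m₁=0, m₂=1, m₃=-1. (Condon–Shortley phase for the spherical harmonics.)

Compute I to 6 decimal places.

Checks pass: Σm=0; 6 even; l₃=1∈[1,5].
(2·3+1)(2·2+1)(2·1+1) = 105
Δ: 4! 2! 0! / 7! → 1/105
sum: t=2:+1/4 = 1/4
3j²(3 2 1; 0 0 0) = Δ·Π!·Σ² = 3/35  (sign -1)
sum: t=3:−1/12 = -1/12
3j²(3 2 1; 0 1 -1) = Δ·Π!·Σ² = 1/35  (sign -1)
combine: 4πI² = 105·3/35·1/35 = 9/35
take √, sign +1: I = 0.14304817

0.143048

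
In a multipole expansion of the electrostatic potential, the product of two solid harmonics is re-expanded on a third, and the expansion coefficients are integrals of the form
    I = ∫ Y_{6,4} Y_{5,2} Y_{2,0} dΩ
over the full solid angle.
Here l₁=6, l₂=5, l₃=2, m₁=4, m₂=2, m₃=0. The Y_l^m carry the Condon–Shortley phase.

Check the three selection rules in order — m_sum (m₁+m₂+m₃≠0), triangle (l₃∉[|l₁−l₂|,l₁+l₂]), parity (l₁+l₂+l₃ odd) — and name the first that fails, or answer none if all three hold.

m₁+m₂+m₃ = 4 + 2 + 0 = 6  ✗
triangle: |6−5|=1 ≤ l₃=2 ≤ 6+5=11
parity: l₁+l₂+l₃ = 13 is odd

m_sum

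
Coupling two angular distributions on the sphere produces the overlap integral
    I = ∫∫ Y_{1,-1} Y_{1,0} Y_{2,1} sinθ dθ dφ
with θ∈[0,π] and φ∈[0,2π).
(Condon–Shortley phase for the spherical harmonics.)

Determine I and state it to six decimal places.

-0.218510

m-sum 0 ✓  L=4 even ✓  0≤2≤2 ✓
Π(2lᵢ+1) = 3×3×5 = 45
triangle coeff Δ(1,1,2) = 1/30
Σ_t [0,0]: t=0:+1/1 = 1/1
(3j)²=2/15 [(1 1 2; 0 0 0)], sign=+1
Σ_t [0,0]: t=0:+1/2 = 1/2
(3j)²=1/10 [(1 1 2; -1 0 1)], sign=-1
⇒ 4πI² = 3/5
I = (-1)√(3/5/(4π)) = -0.21850969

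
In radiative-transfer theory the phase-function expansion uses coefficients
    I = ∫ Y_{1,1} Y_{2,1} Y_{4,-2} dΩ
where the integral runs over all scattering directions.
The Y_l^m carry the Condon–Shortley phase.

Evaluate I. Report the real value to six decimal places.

triangle: need 1≤l₃≤3, have 4; I=0

0.000000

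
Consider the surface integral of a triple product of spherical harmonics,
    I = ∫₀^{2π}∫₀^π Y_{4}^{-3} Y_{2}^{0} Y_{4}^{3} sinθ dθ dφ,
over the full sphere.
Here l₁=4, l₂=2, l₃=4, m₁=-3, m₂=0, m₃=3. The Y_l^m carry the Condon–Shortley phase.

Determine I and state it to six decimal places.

Checks pass: Σm=0; 10 even; l₃=4∈[2,6].
(2·4+1)(2·2+1)(2·4+1) = 405
Δ: 2! 6! 2! / 11! → 1/13860
sum: t=0:+1/192 t=1:−1/36 t=2:+1/192 = -5/288
3j²(4 2 4; 0 0 0) = Δ·Π!·Σ² = 20/693  (sign -1)
sum: t=1:−1/720 t=2:+1/480 = 1/1440
3j²(4 2 4; -3 0 3) = Δ·Π!·Σ² = 7/1980  (sign -1)
combine: 4πI² = 405·20/693·7/1980 = 5/121
take √, sign +1: I = 0.05734392

0.057344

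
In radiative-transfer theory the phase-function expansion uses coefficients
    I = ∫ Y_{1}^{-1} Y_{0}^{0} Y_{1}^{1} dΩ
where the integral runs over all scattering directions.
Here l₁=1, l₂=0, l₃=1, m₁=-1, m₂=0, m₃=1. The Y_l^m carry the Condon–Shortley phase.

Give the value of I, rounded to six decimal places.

-0.282095

m-sum 0 ✓  L=2 even ✓  1≤1≤1 ✓
Π(2lᵢ+1) = 3×1×3 = 9
triangle coeff Δ(1,0,1) = 1/3
Σ_t [0,0]: t=0:+1/1 = 1/1
(3j)²=1/3 [(1 0 1; 0 0 0)], sign=-1
Σ_t [0,0]: t=0:+1/2 = 1/2
(3j)²=1/3 [(1 0 1; -1 0 1)], sign=+1
⇒ 4πI² = 1/1
I = (-1)√(1/1/(4π)) = -0.28209479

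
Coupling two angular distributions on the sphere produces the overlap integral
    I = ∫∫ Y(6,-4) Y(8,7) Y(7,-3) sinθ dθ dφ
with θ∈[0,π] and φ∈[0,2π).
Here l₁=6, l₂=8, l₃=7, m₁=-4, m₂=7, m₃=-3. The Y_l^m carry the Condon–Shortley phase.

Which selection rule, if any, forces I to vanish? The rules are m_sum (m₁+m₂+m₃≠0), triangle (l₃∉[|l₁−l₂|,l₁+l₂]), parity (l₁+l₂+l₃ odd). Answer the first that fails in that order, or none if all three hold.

parity

m₁+m₂+m₃ = -4 + 7 − 3 = 0  ✓
triangle: |6−8|=2 ≤ l₃=7 ≤ 6+8=14  ✓
parity: l₁+l₂+l₃ = 21 is odd  ✗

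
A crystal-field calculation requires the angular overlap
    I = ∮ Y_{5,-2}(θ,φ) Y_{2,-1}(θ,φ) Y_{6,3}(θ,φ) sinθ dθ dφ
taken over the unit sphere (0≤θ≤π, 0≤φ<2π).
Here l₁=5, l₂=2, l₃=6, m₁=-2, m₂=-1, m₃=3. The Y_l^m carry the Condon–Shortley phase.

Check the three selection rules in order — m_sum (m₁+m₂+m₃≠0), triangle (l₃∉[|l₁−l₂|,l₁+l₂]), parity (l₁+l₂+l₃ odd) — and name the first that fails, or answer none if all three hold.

azimuthal sum: -2 − 1 + 3 = 0  ✓
3 ≤ 6 ≤ 7 (triangle on l)  ✓
L = 5 + 2 + 6 = 13 (odd)  ✗

parity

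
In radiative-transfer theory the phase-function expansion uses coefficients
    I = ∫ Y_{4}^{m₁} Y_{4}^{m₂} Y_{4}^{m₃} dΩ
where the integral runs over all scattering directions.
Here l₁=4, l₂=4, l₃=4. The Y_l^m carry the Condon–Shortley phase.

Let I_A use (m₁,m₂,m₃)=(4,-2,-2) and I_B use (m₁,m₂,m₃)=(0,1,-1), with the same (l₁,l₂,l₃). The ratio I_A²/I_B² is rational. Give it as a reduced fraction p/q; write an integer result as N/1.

70/9

Same 4,4,4: normalisation and zero-m 3j drop out of the ratio.
A: Δ: 4! 4! 4! / 13! → 1/450450; sum: t=0:+1/2304 = 1/2304; 3j²(4 4 4; 4 -2 -2) = Δ·Π!·Σ² = 5/143  (sign +1)
B: Δ: 4! 4! 4! / 13! → 1/450450; sum: t=1:−1/864 t=2:+1/96 t=3:−1/144 t=4:+1/3456 = 1/384; 3j²(4 4 4; 0 1 -1) = Δ·Π!·Σ² = 9/2002  (sign -1)
I_A²/I_B² = (5/143)/(9/2002) = 70/9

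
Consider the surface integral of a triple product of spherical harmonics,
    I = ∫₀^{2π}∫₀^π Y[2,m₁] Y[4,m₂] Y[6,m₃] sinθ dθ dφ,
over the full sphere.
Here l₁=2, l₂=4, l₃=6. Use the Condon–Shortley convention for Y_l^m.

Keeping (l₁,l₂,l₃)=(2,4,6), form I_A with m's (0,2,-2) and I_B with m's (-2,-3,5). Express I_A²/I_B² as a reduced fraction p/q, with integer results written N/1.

Same 2,4,6: normalisation and zero-m 3j drop out of the ratio.
A: Δ: 0! 4! 8! / 13! → 1/6435; sum: t=0:+1/5760 = 1/5760; 3j²(2 4 6; 0 2 -2) = Δ·Π!·Σ² = 56/2145  (sign +1)
B: Δ: 0! 4! 8! / 13! → 1/6435; sum: t=0:+1/120960 = 1/120960; 3j²(2 4 6; -2 -3 5) = Δ·Π!·Σ² = 2/39  (sign -1)
I_A²/I_B² = (56/2145)/(2/39) = 28/55

28/55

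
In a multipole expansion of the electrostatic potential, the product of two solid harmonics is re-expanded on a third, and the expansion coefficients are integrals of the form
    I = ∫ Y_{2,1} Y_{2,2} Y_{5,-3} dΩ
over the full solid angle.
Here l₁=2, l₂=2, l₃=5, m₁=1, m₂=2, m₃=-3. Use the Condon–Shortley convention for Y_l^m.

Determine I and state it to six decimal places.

0.000000

l₃=5 ∉ [0,4] — triangle fails ⇒ I = 0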